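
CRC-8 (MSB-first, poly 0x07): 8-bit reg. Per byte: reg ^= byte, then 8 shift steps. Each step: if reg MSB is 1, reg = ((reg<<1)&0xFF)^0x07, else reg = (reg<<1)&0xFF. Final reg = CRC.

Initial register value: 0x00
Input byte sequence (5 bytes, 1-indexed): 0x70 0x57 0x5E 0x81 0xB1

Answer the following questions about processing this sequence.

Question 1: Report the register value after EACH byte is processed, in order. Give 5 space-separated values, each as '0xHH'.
0x57 0x00 0x9D 0x54 0xB5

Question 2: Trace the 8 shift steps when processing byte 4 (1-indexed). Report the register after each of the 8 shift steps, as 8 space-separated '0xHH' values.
Answer: 0x38 0x70 0xE0 0xC7 0x89 0x15 0x2A 0x54

Derivation:
After byte 1 (0x70): reg=0x57
After byte 2 (0x57): reg=0x00
After byte 3 (0x5E): reg=0x9D
Register before byte 4: 0x9D
After XOR with byte 0x81: 0x1C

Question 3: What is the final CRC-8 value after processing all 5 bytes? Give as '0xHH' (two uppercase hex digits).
Answer: 0xB5

Derivation:
After byte 1 (0x70): reg=0x57
After byte 2 (0x57): reg=0x00
After byte 3 (0x5E): reg=0x9D
After byte 4 (0x81): reg=0x54
After byte 5 (0xB1): reg=0xB5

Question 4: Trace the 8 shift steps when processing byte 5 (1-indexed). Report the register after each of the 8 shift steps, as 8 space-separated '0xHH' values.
Answer: 0xCD 0x9D 0x3D 0x7A 0xF4 0xEF 0xD9 0xB5

Derivation:
After byte 1 (0x70): reg=0x57
After byte 2 (0x57): reg=0x00
After byte 3 (0x5E): reg=0x9D
After byte 4 (0x81): reg=0x54
Register before byte 5: 0x54
After XOR with byte 0xB1: 0xE5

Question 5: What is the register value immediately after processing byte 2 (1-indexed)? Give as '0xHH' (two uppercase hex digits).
After byte 1 (0x70): reg=0x57
After byte 2 (0x57): reg=0x00

Answer: 0x00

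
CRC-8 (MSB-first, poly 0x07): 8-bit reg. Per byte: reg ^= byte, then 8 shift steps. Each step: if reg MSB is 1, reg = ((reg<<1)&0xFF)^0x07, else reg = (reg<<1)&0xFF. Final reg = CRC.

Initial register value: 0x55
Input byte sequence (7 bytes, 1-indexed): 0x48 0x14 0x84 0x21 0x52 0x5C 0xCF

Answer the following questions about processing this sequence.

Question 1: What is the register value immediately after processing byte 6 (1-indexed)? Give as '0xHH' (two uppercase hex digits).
Answer: 0x15

Derivation:
After byte 1 (0x48): reg=0x53
After byte 2 (0x14): reg=0xD2
After byte 3 (0x84): reg=0xA5
After byte 4 (0x21): reg=0x95
After byte 5 (0x52): reg=0x5B
After byte 6 (0x5C): reg=0x15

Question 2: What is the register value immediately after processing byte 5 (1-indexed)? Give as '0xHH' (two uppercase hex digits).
Answer: 0x5B

Derivation:
After byte 1 (0x48): reg=0x53
After byte 2 (0x14): reg=0xD2
After byte 3 (0x84): reg=0xA5
After byte 4 (0x21): reg=0x95
After byte 5 (0x52): reg=0x5B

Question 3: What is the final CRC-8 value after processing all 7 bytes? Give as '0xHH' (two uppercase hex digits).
After byte 1 (0x48): reg=0x53
After byte 2 (0x14): reg=0xD2
After byte 3 (0x84): reg=0xA5
After byte 4 (0x21): reg=0x95
After byte 5 (0x52): reg=0x5B
After byte 6 (0x5C): reg=0x15
After byte 7 (0xCF): reg=0x08

Answer: 0x08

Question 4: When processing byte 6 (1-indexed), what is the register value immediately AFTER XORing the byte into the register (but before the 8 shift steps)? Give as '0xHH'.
Answer: 0x07

Derivation:
Register before byte 6: 0x5B
Byte 6: 0x5C
0x5B XOR 0x5C = 0x07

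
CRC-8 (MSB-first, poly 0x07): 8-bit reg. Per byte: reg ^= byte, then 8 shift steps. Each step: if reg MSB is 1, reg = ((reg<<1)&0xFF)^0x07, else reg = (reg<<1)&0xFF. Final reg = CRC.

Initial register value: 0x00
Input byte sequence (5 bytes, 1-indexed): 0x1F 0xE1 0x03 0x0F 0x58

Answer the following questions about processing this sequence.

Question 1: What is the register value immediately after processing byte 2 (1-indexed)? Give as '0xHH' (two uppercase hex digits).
Answer: 0x3D

Derivation:
After byte 1 (0x1F): reg=0x5D
After byte 2 (0xE1): reg=0x3D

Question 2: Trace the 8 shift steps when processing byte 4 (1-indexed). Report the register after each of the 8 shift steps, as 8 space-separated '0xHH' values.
Answer: 0x6D 0xDA 0xB3 0x61 0xC2 0x83 0x01 0x02

Derivation:
After byte 1 (0x1F): reg=0x5D
After byte 2 (0xE1): reg=0x3D
After byte 3 (0x03): reg=0xBA
Register before byte 4: 0xBA
After XOR with byte 0x0F: 0xB5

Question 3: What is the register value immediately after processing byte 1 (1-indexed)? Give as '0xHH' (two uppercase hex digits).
Answer: 0x5D

Derivation:
After byte 1 (0x1F): reg=0x5D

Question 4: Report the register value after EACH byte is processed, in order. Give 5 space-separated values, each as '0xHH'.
0x5D 0x3D 0xBA 0x02 0x81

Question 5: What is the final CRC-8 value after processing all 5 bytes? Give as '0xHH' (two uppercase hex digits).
After byte 1 (0x1F): reg=0x5D
After byte 2 (0xE1): reg=0x3D
After byte 3 (0x03): reg=0xBA
After byte 4 (0x0F): reg=0x02
After byte 5 (0x58): reg=0x81

Answer: 0x81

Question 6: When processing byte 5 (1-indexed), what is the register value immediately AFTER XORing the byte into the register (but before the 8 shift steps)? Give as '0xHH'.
Register before byte 5: 0x02
Byte 5: 0x58
0x02 XOR 0x58 = 0x5A

Answer: 0x5A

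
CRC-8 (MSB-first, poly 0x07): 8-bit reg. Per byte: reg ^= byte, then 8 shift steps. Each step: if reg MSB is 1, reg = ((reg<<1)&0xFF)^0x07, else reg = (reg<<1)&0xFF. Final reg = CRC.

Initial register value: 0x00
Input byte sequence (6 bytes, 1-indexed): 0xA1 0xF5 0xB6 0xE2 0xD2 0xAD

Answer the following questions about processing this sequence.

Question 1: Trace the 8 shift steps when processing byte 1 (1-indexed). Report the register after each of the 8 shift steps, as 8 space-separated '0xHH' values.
Register before byte 1: 0x00
After XOR with byte 0xA1: 0xA1

Answer: 0x45 0x8A 0x13 0x26 0x4C 0x98 0x37 0x6E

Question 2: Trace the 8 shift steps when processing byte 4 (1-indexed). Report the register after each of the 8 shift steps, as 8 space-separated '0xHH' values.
Answer: 0x39 0x72 0xE4 0xCF 0x99 0x35 0x6A 0xD4

Derivation:
After byte 1 (0xA1): reg=0x6E
After byte 2 (0xF5): reg=0xC8
After byte 3 (0xB6): reg=0x7D
Register before byte 4: 0x7D
After XOR with byte 0xE2: 0x9F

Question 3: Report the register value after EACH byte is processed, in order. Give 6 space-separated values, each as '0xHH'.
0x6E 0xC8 0x7D 0xD4 0x12 0x34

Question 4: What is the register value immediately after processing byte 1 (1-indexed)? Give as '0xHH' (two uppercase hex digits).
Answer: 0x6E

Derivation:
After byte 1 (0xA1): reg=0x6E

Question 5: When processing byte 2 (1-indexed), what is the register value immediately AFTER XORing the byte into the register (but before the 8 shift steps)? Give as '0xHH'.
Answer: 0x9B

Derivation:
Register before byte 2: 0x6E
Byte 2: 0xF5
0x6E XOR 0xF5 = 0x9B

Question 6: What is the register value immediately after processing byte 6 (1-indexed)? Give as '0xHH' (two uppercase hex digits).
Answer: 0x34

Derivation:
After byte 1 (0xA1): reg=0x6E
After byte 2 (0xF5): reg=0xC8
After byte 3 (0xB6): reg=0x7D
After byte 4 (0xE2): reg=0xD4
After byte 5 (0xD2): reg=0x12
After byte 6 (0xAD): reg=0x34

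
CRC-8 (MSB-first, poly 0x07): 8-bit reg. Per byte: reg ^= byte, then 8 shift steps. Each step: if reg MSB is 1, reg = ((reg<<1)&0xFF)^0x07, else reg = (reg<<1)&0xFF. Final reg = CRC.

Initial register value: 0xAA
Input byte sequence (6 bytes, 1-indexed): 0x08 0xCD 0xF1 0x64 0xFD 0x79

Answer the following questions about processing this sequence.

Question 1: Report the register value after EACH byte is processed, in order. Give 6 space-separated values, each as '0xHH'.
0x67 0x5F 0x43 0xF5 0x38 0xC0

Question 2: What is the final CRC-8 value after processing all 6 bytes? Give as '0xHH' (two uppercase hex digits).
Answer: 0xC0

Derivation:
After byte 1 (0x08): reg=0x67
After byte 2 (0xCD): reg=0x5F
After byte 3 (0xF1): reg=0x43
After byte 4 (0x64): reg=0xF5
After byte 5 (0xFD): reg=0x38
After byte 6 (0x79): reg=0xC0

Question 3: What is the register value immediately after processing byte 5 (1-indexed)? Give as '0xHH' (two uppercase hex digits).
Answer: 0x38

Derivation:
After byte 1 (0x08): reg=0x67
After byte 2 (0xCD): reg=0x5F
After byte 3 (0xF1): reg=0x43
After byte 4 (0x64): reg=0xF5
After byte 5 (0xFD): reg=0x38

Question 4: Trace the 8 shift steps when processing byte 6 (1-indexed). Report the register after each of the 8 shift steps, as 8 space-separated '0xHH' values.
After byte 1 (0x08): reg=0x67
After byte 2 (0xCD): reg=0x5F
After byte 3 (0xF1): reg=0x43
After byte 4 (0x64): reg=0xF5
After byte 5 (0xFD): reg=0x38
Register before byte 6: 0x38
After XOR with byte 0x79: 0x41

Answer: 0x82 0x03 0x06 0x0C 0x18 0x30 0x60 0xC0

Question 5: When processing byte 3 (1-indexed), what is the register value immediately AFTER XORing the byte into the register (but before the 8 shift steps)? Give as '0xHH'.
Answer: 0xAE

Derivation:
Register before byte 3: 0x5F
Byte 3: 0xF1
0x5F XOR 0xF1 = 0xAE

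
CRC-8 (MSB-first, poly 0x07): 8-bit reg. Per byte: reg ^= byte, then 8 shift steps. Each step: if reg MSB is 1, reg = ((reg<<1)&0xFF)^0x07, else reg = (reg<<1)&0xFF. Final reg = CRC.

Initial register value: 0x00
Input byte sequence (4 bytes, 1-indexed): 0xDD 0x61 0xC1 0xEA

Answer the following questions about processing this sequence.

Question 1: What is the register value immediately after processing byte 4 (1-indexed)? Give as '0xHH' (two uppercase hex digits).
After byte 1 (0xDD): reg=0x1D
After byte 2 (0x61): reg=0x73
After byte 3 (0xC1): reg=0x17
After byte 4 (0xEA): reg=0xFD

Answer: 0xFD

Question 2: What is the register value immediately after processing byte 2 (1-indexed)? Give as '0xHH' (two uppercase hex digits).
After byte 1 (0xDD): reg=0x1D
After byte 2 (0x61): reg=0x73

Answer: 0x73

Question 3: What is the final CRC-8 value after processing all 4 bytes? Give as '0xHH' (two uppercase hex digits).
After byte 1 (0xDD): reg=0x1D
After byte 2 (0x61): reg=0x73
After byte 3 (0xC1): reg=0x17
After byte 4 (0xEA): reg=0xFD

Answer: 0xFD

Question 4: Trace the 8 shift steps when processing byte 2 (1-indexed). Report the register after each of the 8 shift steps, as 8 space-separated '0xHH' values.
Answer: 0xF8 0xF7 0xE9 0xD5 0xAD 0x5D 0xBA 0x73

Derivation:
After byte 1 (0xDD): reg=0x1D
Register before byte 2: 0x1D
After XOR with byte 0x61: 0x7C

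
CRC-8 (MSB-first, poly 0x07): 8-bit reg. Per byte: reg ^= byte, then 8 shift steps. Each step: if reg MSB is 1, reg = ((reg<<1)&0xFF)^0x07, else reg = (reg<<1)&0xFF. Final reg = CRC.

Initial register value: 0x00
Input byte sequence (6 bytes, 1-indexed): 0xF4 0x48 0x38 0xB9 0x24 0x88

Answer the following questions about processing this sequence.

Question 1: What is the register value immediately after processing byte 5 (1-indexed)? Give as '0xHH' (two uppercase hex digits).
Answer: 0x13

Derivation:
After byte 1 (0xF4): reg=0xC2
After byte 2 (0x48): reg=0xBF
After byte 3 (0x38): reg=0x9C
After byte 4 (0xB9): reg=0xFB
After byte 5 (0x24): reg=0x13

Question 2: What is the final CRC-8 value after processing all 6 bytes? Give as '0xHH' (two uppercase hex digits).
After byte 1 (0xF4): reg=0xC2
After byte 2 (0x48): reg=0xBF
After byte 3 (0x38): reg=0x9C
After byte 4 (0xB9): reg=0xFB
After byte 5 (0x24): reg=0x13
After byte 6 (0x88): reg=0xC8

Answer: 0xC8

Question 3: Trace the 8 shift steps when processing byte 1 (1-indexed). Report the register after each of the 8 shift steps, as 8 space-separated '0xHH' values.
Register before byte 1: 0x00
After XOR with byte 0xF4: 0xF4

Answer: 0xEF 0xD9 0xB5 0x6D 0xDA 0xB3 0x61 0xC2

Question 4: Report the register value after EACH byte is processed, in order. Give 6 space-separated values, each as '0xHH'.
0xC2 0xBF 0x9C 0xFB 0x13 0xC8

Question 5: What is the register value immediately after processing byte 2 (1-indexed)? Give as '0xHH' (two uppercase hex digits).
After byte 1 (0xF4): reg=0xC2
After byte 2 (0x48): reg=0xBF

Answer: 0xBF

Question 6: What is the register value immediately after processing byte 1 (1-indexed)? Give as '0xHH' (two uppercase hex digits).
After byte 1 (0xF4): reg=0xC2

Answer: 0xC2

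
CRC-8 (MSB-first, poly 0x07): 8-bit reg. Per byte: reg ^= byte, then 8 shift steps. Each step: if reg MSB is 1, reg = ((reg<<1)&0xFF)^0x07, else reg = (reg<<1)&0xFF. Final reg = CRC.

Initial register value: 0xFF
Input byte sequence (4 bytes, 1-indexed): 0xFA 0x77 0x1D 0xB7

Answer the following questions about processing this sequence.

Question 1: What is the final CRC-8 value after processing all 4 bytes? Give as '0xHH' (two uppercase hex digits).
Answer: 0x8D

Derivation:
After byte 1 (0xFA): reg=0x1B
After byte 2 (0x77): reg=0x03
After byte 3 (0x1D): reg=0x5A
After byte 4 (0xB7): reg=0x8D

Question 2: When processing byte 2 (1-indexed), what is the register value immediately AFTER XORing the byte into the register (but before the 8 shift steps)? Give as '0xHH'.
Register before byte 2: 0x1B
Byte 2: 0x77
0x1B XOR 0x77 = 0x6C

Answer: 0x6C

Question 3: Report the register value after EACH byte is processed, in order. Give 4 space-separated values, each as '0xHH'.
0x1B 0x03 0x5A 0x8D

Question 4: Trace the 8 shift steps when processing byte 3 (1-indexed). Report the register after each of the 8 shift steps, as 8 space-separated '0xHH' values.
After byte 1 (0xFA): reg=0x1B
After byte 2 (0x77): reg=0x03
Register before byte 3: 0x03
After XOR with byte 0x1D: 0x1E

Answer: 0x3C 0x78 0xF0 0xE7 0xC9 0x95 0x2D 0x5A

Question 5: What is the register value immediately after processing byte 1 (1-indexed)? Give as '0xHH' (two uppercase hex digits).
After byte 1 (0xFA): reg=0x1B

Answer: 0x1B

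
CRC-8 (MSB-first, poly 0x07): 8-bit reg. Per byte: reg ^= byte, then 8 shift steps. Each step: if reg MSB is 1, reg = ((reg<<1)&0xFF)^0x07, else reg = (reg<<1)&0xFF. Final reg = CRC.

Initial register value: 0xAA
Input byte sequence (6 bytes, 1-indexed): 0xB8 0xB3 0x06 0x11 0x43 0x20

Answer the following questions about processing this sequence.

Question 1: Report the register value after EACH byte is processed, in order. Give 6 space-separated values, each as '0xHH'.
0x7E 0x6D 0x16 0x15 0xA5 0x92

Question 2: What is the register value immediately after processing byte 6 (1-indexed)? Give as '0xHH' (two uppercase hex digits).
Answer: 0x92

Derivation:
After byte 1 (0xB8): reg=0x7E
After byte 2 (0xB3): reg=0x6D
After byte 3 (0x06): reg=0x16
After byte 4 (0x11): reg=0x15
After byte 5 (0x43): reg=0xA5
After byte 6 (0x20): reg=0x92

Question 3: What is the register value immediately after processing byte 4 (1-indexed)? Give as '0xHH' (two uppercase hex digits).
Answer: 0x15

Derivation:
After byte 1 (0xB8): reg=0x7E
After byte 2 (0xB3): reg=0x6D
After byte 3 (0x06): reg=0x16
After byte 4 (0x11): reg=0x15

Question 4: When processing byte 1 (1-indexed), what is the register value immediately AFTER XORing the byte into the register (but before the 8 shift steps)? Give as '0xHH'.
Register before byte 1: 0xAA
Byte 1: 0xB8
0xAA XOR 0xB8 = 0x12

Answer: 0x12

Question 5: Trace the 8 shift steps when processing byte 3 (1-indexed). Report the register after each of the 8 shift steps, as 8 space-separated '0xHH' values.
Answer: 0xD6 0xAB 0x51 0xA2 0x43 0x86 0x0B 0x16

Derivation:
After byte 1 (0xB8): reg=0x7E
After byte 2 (0xB3): reg=0x6D
Register before byte 3: 0x6D
After XOR with byte 0x06: 0x6B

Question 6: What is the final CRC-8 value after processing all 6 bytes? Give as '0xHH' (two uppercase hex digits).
After byte 1 (0xB8): reg=0x7E
After byte 2 (0xB3): reg=0x6D
After byte 3 (0x06): reg=0x16
After byte 4 (0x11): reg=0x15
After byte 5 (0x43): reg=0xA5
After byte 6 (0x20): reg=0x92

Answer: 0x92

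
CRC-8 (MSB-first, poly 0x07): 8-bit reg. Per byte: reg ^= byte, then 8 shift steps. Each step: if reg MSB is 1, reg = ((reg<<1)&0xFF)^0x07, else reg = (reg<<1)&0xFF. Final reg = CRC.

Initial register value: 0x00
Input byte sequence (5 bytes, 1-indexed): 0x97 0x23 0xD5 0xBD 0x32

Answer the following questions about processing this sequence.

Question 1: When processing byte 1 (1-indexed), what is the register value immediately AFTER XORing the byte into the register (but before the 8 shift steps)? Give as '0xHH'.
Register before byte 1: 0x00
Byte 1: 0x97
0x00 XOR 0x97 = 0x97

Answer: 0x97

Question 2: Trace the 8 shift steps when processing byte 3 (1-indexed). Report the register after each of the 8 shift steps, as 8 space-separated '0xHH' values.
Answer: 0x6B 0xD6 0xAB 0x51 0xA2 0x43 0x86 0x0B

Derivation:
After byte 1 (0x97): reg=0xEC
After byte 2 (0x23): reg=0x63
Register before byte 3: 0x63
After XOR with byte 0xD5: 0xB6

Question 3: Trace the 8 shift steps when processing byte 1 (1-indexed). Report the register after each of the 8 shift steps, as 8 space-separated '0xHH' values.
Register before byte 1: 0x00
After XOR with byte 0x97: 0x97

Answer: 0x29 0x52 0xA4 0x4F 0x9E 0x3B 0x76 0xEC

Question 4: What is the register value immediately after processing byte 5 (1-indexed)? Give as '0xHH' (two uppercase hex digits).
After byte 1 (0x97): reg=0xEC
After byte 2 (0x23): reg=0x63
After byte 3 (0xD5): reg=0x0B
After byte 4 (0xBD): reg=0x0B
After byte 5 (0x32): reg=0xAF

Answer: 0xAF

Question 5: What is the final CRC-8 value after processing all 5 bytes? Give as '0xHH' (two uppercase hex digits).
Answer: 0xAF

Derivation:
After byte 1 (0x97): reg=0xEC
After byte 2 (0x23): reg=0x63
After byte 3 (0xD5): reg=0x0B
After byte 4 (0xBD): reg=0x0B
After byte 5 (0x32): reg=0xAF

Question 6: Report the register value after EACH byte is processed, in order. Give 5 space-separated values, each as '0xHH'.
0xEC 0x63 0x0B 0x0B 0xAF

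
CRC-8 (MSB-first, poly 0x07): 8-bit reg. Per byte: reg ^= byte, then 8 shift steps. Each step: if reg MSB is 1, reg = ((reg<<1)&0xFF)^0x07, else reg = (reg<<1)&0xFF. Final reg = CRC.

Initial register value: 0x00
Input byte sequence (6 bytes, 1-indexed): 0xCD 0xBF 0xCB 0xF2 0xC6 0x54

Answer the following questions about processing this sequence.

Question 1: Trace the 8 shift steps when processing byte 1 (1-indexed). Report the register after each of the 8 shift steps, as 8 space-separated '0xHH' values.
Register before byte 1: 0x00
After XOR with byte 0xCD: 0xCD

Answer: 0x9D 0x3D 0x7A 0xF4 0xEF 0xD9 0xB5 0x6D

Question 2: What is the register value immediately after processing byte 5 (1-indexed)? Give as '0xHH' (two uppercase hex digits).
After byte 1 (0xCD): reg=0x6D
After byte 2 (0xBF): reg=0x30
After byte 3 (0xCB): reg=0xEF
After byte 4 (0xF2): reg=0x53
After byte 5 (0xC6): reg=0xE2

Answer: 0xE2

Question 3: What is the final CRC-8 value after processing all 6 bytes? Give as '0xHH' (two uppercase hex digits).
Answer: 0x0B

Derivation:
After byte 1 (0xCD): reg=0x6D
After byte 2 (0xBF): reg=0x30
After byte 3 (0xCB): reg=0xEF
After byte 4 (0xF2): reg=0x53
After byte 5 (0xC6): reg=0xE2
After byte 6 (0x54): reg=0x0B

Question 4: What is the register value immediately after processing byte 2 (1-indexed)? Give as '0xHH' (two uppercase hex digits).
After byte 1 (0xCD): reg=0x6D
After byte 2 (0xBF): reg=0x30

Answer: 0x30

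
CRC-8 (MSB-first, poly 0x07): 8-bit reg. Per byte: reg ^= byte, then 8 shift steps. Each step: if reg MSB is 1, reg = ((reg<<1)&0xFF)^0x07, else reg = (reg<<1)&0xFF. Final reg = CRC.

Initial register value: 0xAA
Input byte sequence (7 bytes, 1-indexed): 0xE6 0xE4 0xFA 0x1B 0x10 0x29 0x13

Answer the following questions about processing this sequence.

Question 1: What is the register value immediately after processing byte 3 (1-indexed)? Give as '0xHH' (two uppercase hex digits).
Answer: 0x83

Derivation:
After byte 1 (0xE6): reg=0xE3
After byte 2 (0xE4): reg=0x15
After byte 3 (0xFA): reg=0x83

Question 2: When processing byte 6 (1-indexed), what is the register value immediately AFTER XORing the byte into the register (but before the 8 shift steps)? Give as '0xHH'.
Answer: 0x10

Derivation:
Register before byte 6: 0x39
Byte 6: 0x29
0x39 XOR 0x29 = 0x10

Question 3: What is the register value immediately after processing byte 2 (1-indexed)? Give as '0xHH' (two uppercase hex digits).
Answer: 0x15

Derivation:
After byte 1 (0xE6): reg=0xE3
After byte 2 (0xE4): reg=0x15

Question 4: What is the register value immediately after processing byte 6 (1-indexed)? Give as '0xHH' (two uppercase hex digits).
Answer: 0x70

Derivation:
After byte 1 (0xE6): reg=0xE3
After byte 2 (0xE4): reg=0x15
After byte 3 (0xFA): reg=0x83
After byte 4 (0x1B): reg=0xC1
After byte 5 (0x10): reg=0x39
After byte 6 (0x29): reg=0x70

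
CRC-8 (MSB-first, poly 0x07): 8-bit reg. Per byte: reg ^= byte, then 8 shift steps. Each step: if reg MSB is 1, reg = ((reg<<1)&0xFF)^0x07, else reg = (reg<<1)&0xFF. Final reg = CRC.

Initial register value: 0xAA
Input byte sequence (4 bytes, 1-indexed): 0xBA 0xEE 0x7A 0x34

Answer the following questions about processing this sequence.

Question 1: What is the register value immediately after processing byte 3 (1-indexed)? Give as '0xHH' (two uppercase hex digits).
Answer: 0x56

Derivation:
After byte 1 (0xBA): reg=0x70
After byte 2 (0xEE): reg=0xD3
After byte 3 (0x7A): reg=0x56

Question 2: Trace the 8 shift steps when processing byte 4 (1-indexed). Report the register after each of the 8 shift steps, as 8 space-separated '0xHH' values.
After byte 1 (0xBA): reg=0x70
After byte 2 (0xEE): reg=0xD3
After byte 3 (0x7A): reg=0x56
Register before byte 4: 0x56
After XOR with byte 0x34: 0x62

Answer: 0xC4 0x8F 0x19 0x32 0x64 0xC8 0x97 0x29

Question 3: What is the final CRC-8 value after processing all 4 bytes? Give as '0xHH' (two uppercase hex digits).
After byte 1 (0xBA): reg=0x70
After byte 2 (0xEE): reg=0xD3
After byte 3 (0x7A): reg=0x56
After byte 4 (0x34): reg=0x29

Answer: 0x29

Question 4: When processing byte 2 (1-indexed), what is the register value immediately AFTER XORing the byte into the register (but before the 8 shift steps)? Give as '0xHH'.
Answer: 0x9E

Derivation:
Register before byte 2: 0x70
Byte 2: 0xEE
0x70 XOR 0xEE = 0x9E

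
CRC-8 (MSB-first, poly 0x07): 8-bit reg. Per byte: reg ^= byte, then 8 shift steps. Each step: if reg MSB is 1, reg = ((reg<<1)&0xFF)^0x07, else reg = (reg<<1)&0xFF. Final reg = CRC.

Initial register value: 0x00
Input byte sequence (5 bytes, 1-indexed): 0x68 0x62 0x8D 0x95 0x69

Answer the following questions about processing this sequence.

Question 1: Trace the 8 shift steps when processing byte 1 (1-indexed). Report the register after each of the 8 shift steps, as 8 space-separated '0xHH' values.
Answer: 0xD0 0xA7 0x49 0x92 0x23 0x46 0x8C 0x1F

Derivation:
Register before byte 1: 0x00
After XOR with byte 0x68: 0x68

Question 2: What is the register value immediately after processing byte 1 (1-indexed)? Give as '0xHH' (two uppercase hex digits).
Answer: 0x1F

Derivation:
After byte 1 (0x68): reg=0x1F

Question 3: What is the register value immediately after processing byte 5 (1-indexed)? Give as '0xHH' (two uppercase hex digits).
Answer: 0xEE

Derivation:
After byte 1 (0x68): reg=0x1F
After byte 2 (0x62): reg=0x74
After byte 3 (0x8D): reg=0xE1
After byte 4 (0x95): reg=0x4B
After byte 5 (0x69): reg=0xEE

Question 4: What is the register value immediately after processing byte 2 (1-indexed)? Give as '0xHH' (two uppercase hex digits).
Answer: 0x74

Derivation:
After byte 1 (0x68): reg=0x1F
After byte 2 (0x62): reg=0x74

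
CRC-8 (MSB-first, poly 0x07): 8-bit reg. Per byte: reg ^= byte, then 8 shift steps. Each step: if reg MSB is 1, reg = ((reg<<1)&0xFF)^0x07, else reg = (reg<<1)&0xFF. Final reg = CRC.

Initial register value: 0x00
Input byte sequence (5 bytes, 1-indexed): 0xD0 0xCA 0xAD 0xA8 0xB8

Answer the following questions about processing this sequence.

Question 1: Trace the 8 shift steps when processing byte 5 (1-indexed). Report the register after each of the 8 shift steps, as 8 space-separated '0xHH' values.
After byte 1 (0xD0): reg=0x3E
After byte 2 (0xCA): reg=0xC2
After byte 3 (0xAD): reg=0x0A
After byte 4 (0xA8): reg=0x67
Register before byte 5: 0x67
After XOR with byte 0xB8: 0xDF

Answer: 0xB9 0x75 0xEA 0xD3 0xA1 0x45 0x8A 0x13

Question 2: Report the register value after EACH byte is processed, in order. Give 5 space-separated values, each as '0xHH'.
0x3E 0xC2 0x0A 0x67 0x13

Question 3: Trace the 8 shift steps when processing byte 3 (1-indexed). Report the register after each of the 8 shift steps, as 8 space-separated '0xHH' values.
After byte 1 (0xD0): reg=0x3E
After byte 2 (0xCA): reg=0xC2
Register before byte 3: 0xC2
After XOR with byte 0xAD: 0x6F

Answer: 0xDE 0xBB 0x71 0xE2 0xC3 0x81 0x05 0x0A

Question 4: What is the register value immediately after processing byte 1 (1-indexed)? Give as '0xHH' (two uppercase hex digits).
Answer: 0x3E

Derivation:
After byte 1 (0xD0): reg=0x3E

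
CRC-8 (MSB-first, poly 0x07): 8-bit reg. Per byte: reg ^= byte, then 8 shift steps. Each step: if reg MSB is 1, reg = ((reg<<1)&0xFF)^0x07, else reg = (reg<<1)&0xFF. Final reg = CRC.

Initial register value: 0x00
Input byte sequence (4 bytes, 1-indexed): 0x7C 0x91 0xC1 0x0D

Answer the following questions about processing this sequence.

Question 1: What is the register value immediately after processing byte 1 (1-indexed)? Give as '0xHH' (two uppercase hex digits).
Answer: 0x73

Derivation:
After byte 1 (0x7C): reg=0x73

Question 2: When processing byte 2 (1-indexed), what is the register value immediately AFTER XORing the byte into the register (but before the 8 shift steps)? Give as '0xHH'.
Answer: 0xE2

Derivation:
Register before byte 2: 0x73
Byte 2: 0x91
0x73 XOR 0x91 = 0xE2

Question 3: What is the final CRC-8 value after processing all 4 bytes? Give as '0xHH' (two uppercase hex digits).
After byte 1 (0x7C): reg=0x73
After byte 2 (0x91): reg=0xA0
After byte 3 (0xC1): reg=0x20
After byte 4 (0x0D): reg=0xC3

Answer: 0xC3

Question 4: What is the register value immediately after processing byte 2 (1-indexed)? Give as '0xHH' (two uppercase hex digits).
Answer: 0xA0

Derivation:
After byte 1 (0x7C): reg=0x73
After byte 2 (0x91): reg=0xA0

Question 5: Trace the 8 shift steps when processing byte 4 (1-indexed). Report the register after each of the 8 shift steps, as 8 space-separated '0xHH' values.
Answer: 0x5A 0xB4 0x6F 0xDE 0xBB 0x71 0xE2 0xC3

Derivation:
After byte 1 (0x7C): reg=0x73
After byte 2 (0x91): reg=0xA0
After byte 3 (0xC1): reg=0x20
Register before byte 4: 0x20
After XOR with byte 0x0D: 0x2D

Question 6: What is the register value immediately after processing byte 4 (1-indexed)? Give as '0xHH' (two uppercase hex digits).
Answer: 0xC3

Derivation:
After byte 1 (0x7C): reg=0x73
After byte 2 (0x91): reg=0xA0
After byte 3 (0xC1): reg=0x20
After byte 4 (0x0D): reg=0xC3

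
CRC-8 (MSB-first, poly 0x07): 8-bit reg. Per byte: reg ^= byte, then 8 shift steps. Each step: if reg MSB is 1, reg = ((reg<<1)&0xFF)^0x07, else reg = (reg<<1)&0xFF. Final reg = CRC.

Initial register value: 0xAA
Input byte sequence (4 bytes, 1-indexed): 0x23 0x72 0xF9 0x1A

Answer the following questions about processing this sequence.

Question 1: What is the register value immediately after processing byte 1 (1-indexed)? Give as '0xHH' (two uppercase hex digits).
After byte 1 (0x23): reg=0xB6

Answer: 0xB6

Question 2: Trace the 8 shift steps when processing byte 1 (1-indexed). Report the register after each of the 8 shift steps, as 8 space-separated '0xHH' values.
Register before byte 1: 0xAA
After XOR with byte 0x23: 0x89

Answer: 0x15 0x2A 0x54 0xA8 0x57 0xAE 0x5B 0xB6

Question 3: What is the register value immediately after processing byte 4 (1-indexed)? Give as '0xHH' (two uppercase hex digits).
After byte 1 (0x23): reg=0xB6
After byte 2 (0x72): reg=0x52
After byte 3 (0xF9): reg=0x58
After byte 4 (0x1A): reg=0xC9

Answer: 0xC9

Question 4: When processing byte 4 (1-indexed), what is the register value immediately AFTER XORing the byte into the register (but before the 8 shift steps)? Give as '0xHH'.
Register before byte 4: 0x58
Byte 4: 0x1A
0x58 XOR 0x1A = 0x42

Answer: 0x42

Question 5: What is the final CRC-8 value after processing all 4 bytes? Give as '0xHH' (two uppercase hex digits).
Answer: 0xC9

Derivation:
After byte 1 (0x23): reg=0xB6
After byte 2 (0x72): reg=0x52
After byte 3 (0xF9): reg=0x58
After byte 4 (0x1A): reg=0xC9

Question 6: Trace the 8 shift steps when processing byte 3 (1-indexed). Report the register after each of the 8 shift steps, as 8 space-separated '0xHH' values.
Answer: 0x51 0xA2 0x43 0x86 0x0B 0x16 0x2C 0x58

Derivation:
After byte 1 (0x23): reg=0xB6
After byte 2 (0x72): reg=0x52
Register before byte 3: 0x52
After XOR with byte 0xF9: 0xAB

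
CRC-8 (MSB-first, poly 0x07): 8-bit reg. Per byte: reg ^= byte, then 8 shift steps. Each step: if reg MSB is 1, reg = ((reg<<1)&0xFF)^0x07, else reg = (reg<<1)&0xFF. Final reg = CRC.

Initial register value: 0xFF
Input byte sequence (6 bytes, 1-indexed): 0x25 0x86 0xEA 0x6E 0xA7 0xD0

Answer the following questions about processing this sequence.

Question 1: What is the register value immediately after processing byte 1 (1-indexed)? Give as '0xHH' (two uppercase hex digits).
Answer: 0x08

Derivation:
After byte 1 (0x25): reg=0x08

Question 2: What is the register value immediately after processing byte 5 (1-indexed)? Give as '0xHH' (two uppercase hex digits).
Answer: 0xE3

Derivation:
After byte 1 (0x25): reg=0x08
After byte 2 (0x86): reg=0xA3
After byte 3 (0xEA): reg=0xF8
After byte 4 (0x6E): reg=0xEB
After byte 5 (0xA7): reg=0xE3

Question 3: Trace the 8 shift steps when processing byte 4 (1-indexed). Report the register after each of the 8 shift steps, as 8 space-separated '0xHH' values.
After byte 1 (0x25): reg=0x08
After byte 2 (0x86): reg=0xA3
After byte 3 (0xEA): reg=0xF8
Register before byte 4: 0xF8
After XOR with byte 0x6E: 0x96

Answer: 0x2B 0x56 0xAC 0x5F 0xBE 0x7B 0xF6 0xEB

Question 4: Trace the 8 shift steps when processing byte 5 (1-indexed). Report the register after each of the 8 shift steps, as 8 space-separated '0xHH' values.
Answer: 0x98 0x37 0x6E 0xDC 0xBF 0x79 0xF2 0xE3

Derivation:
After byte 1 (0x25): reg=0x08
After byte 2 (0x86): reg=0xA3
After byte 3 (0xEA): reg=0xF8
After byte 4 (0x6E): reg=0xEB
Register before byte 5: 0xEB
After XOR with byte 0xA7: 0x4C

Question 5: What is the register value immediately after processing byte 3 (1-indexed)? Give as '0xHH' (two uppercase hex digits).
Answer: 0xF8

Derivation:
After byte 1 (0x25): reg=0x08
After byte 2 (0x86): reg=0xA3
After byte 3 (0xEA): reg=0xF8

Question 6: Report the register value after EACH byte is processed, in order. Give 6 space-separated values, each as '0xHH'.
0x08 0xA3 0xF8 0xEB 0xE3 0x99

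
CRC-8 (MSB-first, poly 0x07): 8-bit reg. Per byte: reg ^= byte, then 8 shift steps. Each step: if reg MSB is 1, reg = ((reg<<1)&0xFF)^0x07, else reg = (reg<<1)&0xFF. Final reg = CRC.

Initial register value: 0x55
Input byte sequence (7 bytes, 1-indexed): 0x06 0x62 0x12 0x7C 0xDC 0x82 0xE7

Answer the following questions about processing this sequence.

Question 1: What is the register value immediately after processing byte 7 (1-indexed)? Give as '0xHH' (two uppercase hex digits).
After byte 1 (0x06): reg=0xBE
After byte 2 (0x62): reg=0x1A
After byte 3 (0x12): reg=0x38
After byte 4 (0x7C): reg=0xDB
After byte 5 (0xDC): reg=0x15
After byte 6 (0x82): reg=0xEC
After byte 7 (0xE7): reg=0x31

Answer: 0x31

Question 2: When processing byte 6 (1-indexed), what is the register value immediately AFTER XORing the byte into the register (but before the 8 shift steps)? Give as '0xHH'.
Register before byte 6: 0x15
Byte 6: 0x82
0x15 XOR 0x82 = 0x97

Answer: 0x97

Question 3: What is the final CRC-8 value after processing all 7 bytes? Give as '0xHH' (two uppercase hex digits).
After byte 1 (0x06): reg=0xBE
After byte 2 (0x62): reg=0x1A
After byte 3 (0x12): reg=0x38
After byte 4 (0x7C): reg=0xDB
After byte 5 (0xDC): reg=0x15
After byte 6 (0x82): reg=0xEC
After byte 7 (0xE7): reg=0x31

Answer: 0x31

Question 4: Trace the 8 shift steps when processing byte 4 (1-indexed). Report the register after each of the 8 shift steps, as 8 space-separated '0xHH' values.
Answer: 0x88 0x17 0x2E 0x5C 0xB8 0x77 0xEE 0xDB

Derivation:
After byte 1 (0x06): reg=0xBE
After byte 2 (0x62): reg=0x1A
After byte 3 (0x12): reg=0x38
Register before byte 4: 0x38
After XOR with byte 0x7C: 0x44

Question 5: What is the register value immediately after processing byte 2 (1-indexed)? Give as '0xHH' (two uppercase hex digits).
After byte 1 (0x06): reg=0xBE
After byte 2 (0x62): reg=0x1A

Answer: 0x1A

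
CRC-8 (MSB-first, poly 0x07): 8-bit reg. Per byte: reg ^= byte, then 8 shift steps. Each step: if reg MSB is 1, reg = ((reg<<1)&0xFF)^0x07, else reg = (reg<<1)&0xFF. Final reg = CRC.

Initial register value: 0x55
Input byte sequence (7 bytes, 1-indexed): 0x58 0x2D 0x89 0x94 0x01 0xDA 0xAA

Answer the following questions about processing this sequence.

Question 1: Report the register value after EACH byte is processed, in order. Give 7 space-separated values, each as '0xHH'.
0x23 0x2A 0x60 0xC2 0x47 0xDA 0x57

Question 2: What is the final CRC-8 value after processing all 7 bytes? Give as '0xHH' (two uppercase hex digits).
After byte 1 (0x58): reg=0x23
After byte 2 (0x2D): reg=0x2A
After byte 3 (0x89): reg=0x60
After byte 4 (0x94): reg=0xC2
After byte 5 (0x01): reg=0x47
After byte 6 (0xDA): reg=0xDA
After byte 7 (0xAA): reg=0x57

Answer: 0x57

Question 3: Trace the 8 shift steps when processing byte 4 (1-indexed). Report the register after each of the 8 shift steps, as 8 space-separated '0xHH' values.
After byte 1 (0x58): reg=0x23
After byte 2 (0x2D): reg=0x2A
After byte 3 (0x89): reg=0x60
Register before byte 4: 0x60
After XOR with byte 0x94: 0xF4

Answer: 0xEF 0xD9 0xB5 0x6D 0xDA 0xB3 0x61 0xC2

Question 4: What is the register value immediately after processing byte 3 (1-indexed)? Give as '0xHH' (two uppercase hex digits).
After byte 1 (0x58): reg=0x23
After byte 2 (0x2D): reg=0x2A
After byte 3 (0x89): reg=0x60

Answer: 0x60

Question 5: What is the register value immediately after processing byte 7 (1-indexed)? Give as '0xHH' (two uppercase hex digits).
Answer: 0x57

Derivation:
After byte 1 (0x58): reg=0x23
After byte 2 (0x2D): reg=0x2A
After byte 3 (0x89): reg=0x60
After byte 4 (0x94): reg=0xC2
After byte 5 (0x01): reg=0x47
After byte 6 (0xDA): reg=0xDA
After byte 7 (0xAA): reg=0x57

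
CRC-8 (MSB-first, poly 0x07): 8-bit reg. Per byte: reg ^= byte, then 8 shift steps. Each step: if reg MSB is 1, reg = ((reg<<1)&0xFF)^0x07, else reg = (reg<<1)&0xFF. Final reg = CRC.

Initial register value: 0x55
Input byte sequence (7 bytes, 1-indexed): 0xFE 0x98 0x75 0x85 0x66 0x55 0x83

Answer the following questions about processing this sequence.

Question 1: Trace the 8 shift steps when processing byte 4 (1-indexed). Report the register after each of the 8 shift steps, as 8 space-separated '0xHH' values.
Answer: 0x48 0x90 0x27 0x4E 0x9C 0x3F 0x7E 0xFC

Derivation:
After byte 1 (0xFE): reg=0x58
After byte 2 (0x98): reg=0x4E
After byte 3 (0x75): reg=0xA1
Register before byte 4: 0xA1
After XOR with byte 0x85: 0x24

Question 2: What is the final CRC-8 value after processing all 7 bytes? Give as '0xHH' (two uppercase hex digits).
Answer: 0xE3

Derivation:
After byte 1 (0xFE): reg=0x58
After byte 2 (0x98): reg=0x4E
After byte 3 (0x75): reg=0xA1
After byte 4 (0x85): reg=0xFC
After byte 5 (0x66): reg=0xCF
After byte 6 (0x55): reg=0xCF
After byte 7 (0x83): reg=0xE3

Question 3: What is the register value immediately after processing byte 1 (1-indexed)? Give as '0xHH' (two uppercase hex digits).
Answer: 0x58

Derivation:
After byte 1 (0xFE): reg=0x58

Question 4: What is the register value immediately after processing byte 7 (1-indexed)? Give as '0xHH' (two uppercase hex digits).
After byte 1 (0xFE): reg=0x58
After byte 2 (0x98): reg=0x4E
After byte 3 (0x75): reg=0xA1
After byte 4 (0x85): reg=0xFC
After byte 5 (0x66): reg=0xCF
After byte 6 (0x55): reg=0xCF
After byte 7 (0x83): reg=0xE3

Answer: 0xE3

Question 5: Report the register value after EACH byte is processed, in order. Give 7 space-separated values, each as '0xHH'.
0x58 0x4E 0xA1 0xFC 0xCF 0xCF 0xE3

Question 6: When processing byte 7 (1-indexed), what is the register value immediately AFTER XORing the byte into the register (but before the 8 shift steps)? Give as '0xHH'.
Answer: 0x4C

Derivation:
Register before byte 7: 0xCF
Byte 7: 0x83
0xCF XOR 0x83 = 0x4C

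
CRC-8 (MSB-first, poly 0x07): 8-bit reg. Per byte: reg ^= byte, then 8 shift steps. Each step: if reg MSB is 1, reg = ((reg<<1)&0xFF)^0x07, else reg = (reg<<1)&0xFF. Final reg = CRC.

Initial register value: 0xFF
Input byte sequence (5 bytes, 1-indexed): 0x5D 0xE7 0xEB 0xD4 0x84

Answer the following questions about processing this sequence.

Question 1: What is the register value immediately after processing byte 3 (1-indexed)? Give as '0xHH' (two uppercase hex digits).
Answer: 0x29

Derivation:
After byte 1 (0x5D): reg=0x67
After byte 2 (0xE7): reg=0x89
After byte 3 (0xEB): reg=0x29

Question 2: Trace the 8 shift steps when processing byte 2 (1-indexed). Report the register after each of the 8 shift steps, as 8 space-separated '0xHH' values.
Answer: 0x07 0x0E 0x1C 0x38 0x70 0xE0 0xC7 0x89

Derivation:
After byte 1 (0x5D): reg=0x67
Register before byte 2: 0x67
After XOR with byte 0xE7: 0x80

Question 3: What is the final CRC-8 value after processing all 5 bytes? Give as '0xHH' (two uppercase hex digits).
After byte 1 (0x5D): reg=0x67
After byte 2 (0xE7): reg=0x89
After byte 3 (0xEB): reg=0x29
After byte 4 (0xD4): reg=0xFD
After byte 5 (0x84): reg=0x68

Answer: 0x68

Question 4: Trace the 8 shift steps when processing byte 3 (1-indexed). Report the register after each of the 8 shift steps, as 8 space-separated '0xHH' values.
Answer: 0xC4 0x8F 0x19 0x32 0x64 0xC8 0x97 0x29

Derivation:
After byte 1 (0x5D): reg=0x67
After byte 2 (0xE7): reg=0x89
Register before byte 3: 0x89
After XOR with byte 0xEB: 0x62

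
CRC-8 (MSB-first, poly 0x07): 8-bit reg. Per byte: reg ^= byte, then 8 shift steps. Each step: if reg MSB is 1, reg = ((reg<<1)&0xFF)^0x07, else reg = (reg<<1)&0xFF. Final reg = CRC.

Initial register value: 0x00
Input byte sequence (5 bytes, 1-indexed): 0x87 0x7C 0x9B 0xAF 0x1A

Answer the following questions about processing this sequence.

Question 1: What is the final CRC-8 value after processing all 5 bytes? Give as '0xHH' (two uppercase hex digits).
After byte 1 (0x87): reg=0x9C
After byte 2 (0x7C): reg=0xAE
After byte 3 (0x9B): reg=0x8B
After byte 4 (0xAF): reg=0xFC
After byte 5 (0x1A): reg=0xBC

Answer: 0xBC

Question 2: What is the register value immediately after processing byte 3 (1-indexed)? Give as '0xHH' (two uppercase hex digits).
After byte 1 (0x87): reg=0x9C
After byte 2 (0x7C): reg=0xAE
After byte 3 (0x9B): reg=0x8B

Answer: 0x8B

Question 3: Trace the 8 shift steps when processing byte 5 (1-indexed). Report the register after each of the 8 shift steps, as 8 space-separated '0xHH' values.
Answer: 0xCB 0x91 0x25 0x4A 0x94 0x2F 0x5E 0xBC

Derivation:
After byte 1 (0x87): reg=0x9C
After byte 2 (0x7C): reg=0xAE
After byte 3 (0x9B): reg=0x8B
After byte 4 (0xAF): reg=0xFC
Register before byte 5: 0xFC
After XOR with byte 0x1A: 0xE6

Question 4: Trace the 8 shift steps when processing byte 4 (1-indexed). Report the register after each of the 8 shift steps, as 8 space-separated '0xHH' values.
Answer: 0x48 0x90 0x27 0x4E 0x9C 0x3F 0x7E 0xFC

Derivation:
After byte 1 (0x87): reg=0x9C
After byte 2 (0x7C): reg=0xAE
After byte 3 (0x9B): reg=0x8B
Register before byte 4: 0x8B
After XOR with byte 0xAF: 0x24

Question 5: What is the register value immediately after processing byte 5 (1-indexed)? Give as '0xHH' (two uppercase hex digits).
After byte 1 (0x87): reg=0x9C
After byte 2 (0x7C): reg=0xAE
After byte 3 (0x9B): reg=0x8B
After byte 4 (0xAF): reg=0xFC
After byte 5 (0x1A): reg=0xBC

Answer: 0xBC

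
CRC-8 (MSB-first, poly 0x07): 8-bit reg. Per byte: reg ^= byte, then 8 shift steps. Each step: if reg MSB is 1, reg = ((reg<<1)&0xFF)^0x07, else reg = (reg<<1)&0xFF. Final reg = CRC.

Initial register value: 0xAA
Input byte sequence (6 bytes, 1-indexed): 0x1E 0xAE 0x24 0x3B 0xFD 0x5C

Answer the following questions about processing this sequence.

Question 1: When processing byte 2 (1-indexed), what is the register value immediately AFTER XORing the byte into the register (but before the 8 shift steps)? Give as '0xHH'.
Answer: 0xAB

Derivation:
Register before byte 2: 0x05
Byte 2: 0xAE
0x05 XOR 0xAE = 0xAB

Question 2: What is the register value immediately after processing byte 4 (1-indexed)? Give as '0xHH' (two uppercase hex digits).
After byte 1 (0x1E): reg=0x05
After byte 2 (0xAE): reg=0x58
After byte 3 (0x24): reg=0x73
After byte 4 (0x3B): reg=0xFF

Answer: 0xFF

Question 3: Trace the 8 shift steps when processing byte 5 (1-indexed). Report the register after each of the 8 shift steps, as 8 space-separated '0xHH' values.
After byte 1 (0x1E): reg=0x05
After byte 2 (0xAE): reg=0x58
After byte 3 (0x24): reg=0x73
After byte 4 (0x3B): reg=0xFF
Register before byte 5: 0xFF
After XOR with byte 0xFD: 0x02

Answer: 0x04 0x08 0x10 0x20 0x40 0x80 0x07 0x0E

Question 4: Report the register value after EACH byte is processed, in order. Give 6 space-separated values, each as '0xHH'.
0x05 0x58 0x73 0xFF 0x0E 0xB9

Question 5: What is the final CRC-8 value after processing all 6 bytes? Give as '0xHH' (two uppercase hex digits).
After byte 1 (0x1E): reg=0x05
After byte 2 (0xAE): reg=0x58
After byte 3 (0x24): reg=0x73
After byte 4 (0x3B): reg=0xFF
After byte 5 (0xFD): reg=0x0E
After byte 6 (0x5C): reg=0xB9

Answer: 0xB9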